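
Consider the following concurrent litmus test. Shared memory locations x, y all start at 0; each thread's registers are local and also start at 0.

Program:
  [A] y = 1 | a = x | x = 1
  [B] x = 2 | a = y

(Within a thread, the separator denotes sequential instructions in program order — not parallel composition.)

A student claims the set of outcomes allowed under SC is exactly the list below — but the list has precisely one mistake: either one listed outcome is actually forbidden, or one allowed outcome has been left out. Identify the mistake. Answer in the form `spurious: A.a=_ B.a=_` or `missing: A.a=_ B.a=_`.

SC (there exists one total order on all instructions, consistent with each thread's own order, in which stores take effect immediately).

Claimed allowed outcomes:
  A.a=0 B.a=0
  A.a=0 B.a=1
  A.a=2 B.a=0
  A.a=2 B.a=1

spurious: A.a=0 B.a=0

outcome vector order: (A.a,B.a)
under SC → <0 1>; <2 0>; <2 1>
claimed∖SC = {<0 0>}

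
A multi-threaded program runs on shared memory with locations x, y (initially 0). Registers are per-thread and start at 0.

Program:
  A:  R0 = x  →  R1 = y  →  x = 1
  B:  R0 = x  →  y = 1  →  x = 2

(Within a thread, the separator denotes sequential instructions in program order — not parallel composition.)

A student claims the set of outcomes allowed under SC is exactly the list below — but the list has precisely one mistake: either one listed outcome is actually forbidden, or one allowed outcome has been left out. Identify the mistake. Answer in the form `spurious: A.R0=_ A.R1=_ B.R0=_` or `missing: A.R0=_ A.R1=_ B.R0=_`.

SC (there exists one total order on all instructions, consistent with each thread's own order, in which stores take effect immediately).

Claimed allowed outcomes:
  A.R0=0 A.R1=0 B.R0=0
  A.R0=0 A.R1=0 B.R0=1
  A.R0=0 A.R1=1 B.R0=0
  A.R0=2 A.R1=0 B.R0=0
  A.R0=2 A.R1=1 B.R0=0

outcome vector order: (A.R0,A.R1,B.R0)
[SC] allowed = {000; 001; 010; 210}
claimed∖SC = {200}

spurious: A.R0=2 A.R1=0 B.R0=0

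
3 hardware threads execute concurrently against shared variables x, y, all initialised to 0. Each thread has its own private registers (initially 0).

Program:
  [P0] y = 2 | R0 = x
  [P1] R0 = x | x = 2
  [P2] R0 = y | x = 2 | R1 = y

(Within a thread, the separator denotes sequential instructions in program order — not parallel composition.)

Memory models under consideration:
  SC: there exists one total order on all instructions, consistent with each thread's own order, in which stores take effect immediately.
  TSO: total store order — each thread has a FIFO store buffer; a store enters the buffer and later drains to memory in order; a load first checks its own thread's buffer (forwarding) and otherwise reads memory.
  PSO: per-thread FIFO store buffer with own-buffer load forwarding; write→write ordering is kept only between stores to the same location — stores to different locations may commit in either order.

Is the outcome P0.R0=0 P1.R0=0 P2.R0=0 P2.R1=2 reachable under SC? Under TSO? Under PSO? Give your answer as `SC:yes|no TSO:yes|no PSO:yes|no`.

outcome vector order: (P0.R0,P1.R0,P2.R0,P2.R1)
SC: 10 outcomes — {0002; 0022; 0202; 0222; 2000; 2002; 2022; 2200; 2202; 2222}
TSO: 12 outcomes — {0000; 0002; 0022; 0200; 0202; 0222; 2000; 2002; 2022; 2200; 2202; 2222}
PSO: 12 outcomes — {0000; 0002; 0022; 0200; 0202; 0222; 2000; 2002; 2022; 2200; 2202; 2222}
target 0002 ∈ {SC,TSO,PSO}

SC:yes TSO:yes PSO:yes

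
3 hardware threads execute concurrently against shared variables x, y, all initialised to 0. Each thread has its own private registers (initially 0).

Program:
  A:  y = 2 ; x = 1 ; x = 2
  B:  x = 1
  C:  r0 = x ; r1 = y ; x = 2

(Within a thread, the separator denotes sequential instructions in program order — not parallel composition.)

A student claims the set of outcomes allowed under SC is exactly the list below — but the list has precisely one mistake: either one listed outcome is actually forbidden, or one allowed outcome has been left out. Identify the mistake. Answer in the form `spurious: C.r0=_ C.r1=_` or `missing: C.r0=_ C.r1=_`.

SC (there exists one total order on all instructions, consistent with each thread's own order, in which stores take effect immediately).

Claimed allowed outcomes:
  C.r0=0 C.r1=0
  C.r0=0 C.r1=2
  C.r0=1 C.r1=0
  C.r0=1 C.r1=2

missing: C.r0=2 C.r1=2

outcome vector order: (C.r0,C.r1)
SC (5): 00 02 10 12 22
SC∖claimed = {22}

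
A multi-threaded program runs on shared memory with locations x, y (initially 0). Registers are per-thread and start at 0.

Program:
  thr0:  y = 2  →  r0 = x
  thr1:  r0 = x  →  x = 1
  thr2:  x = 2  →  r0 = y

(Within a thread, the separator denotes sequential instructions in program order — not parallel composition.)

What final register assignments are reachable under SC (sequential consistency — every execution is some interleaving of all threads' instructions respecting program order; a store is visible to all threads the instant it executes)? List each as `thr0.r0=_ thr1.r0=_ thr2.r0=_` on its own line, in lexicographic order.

thr0.r0=0 thr1.r0=0 thr2.r0=2
thr0.r0=0 thr1.r0=2 thr2.r0=2
thr0.r0=1 thr1.r0=0 thr2.r0=0
thr0.r0=1 thr1.r0=0 thr2.r0=2
thr0.r0=1 thr1.r0=2 thr2.r0=0
thr0.r0=1 thr1.r0=2 thr2.r0=2
thr0.r0=2 thr1.r0=0 thr2.r0=0
thr0.r0=2 thr1.r0=0 thr2.r0=2
thr0.r0=2 thr1.r0=2 thr2.r0=0
thr0.r0=2 thr1.r0=2 thr2.r0=2

outcome vector order: (thr0.r0,thr1.r0,thr2.r0)
|SC outcomes| = 10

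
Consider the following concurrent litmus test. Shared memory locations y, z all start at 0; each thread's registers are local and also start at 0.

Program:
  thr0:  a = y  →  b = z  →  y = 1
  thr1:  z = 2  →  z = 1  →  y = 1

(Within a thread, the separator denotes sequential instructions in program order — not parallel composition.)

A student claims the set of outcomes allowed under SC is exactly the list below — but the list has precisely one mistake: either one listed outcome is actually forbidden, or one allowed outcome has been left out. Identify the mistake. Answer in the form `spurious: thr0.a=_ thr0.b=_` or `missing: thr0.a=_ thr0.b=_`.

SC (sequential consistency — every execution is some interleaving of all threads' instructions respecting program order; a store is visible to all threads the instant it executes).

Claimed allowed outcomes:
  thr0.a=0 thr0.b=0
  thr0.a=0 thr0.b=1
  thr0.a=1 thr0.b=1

missing: thr0.a=0 thr0.b=2

outcome vector order: (thr0.a,thr0.b)
under SC → (0,0) (0,1) (0,2) (1,1)
SC∖claimed = {(0,2)}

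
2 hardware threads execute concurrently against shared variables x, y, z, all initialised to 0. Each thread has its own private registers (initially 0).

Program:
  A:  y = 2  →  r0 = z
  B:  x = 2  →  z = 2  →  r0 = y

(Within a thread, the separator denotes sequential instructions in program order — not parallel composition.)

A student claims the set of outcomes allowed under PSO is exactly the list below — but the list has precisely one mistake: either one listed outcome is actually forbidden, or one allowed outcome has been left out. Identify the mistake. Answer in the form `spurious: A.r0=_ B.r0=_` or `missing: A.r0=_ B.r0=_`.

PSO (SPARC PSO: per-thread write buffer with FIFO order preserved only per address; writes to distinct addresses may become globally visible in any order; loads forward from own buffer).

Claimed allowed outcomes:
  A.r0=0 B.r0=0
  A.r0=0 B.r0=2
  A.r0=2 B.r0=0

missing: A.r0=2 B.r0=2

outcome vector order: (A.r0,B.r0)
PSO (4): 0/0, 0/2, 2/0, 2/2
PSO∖claimed = {2/2}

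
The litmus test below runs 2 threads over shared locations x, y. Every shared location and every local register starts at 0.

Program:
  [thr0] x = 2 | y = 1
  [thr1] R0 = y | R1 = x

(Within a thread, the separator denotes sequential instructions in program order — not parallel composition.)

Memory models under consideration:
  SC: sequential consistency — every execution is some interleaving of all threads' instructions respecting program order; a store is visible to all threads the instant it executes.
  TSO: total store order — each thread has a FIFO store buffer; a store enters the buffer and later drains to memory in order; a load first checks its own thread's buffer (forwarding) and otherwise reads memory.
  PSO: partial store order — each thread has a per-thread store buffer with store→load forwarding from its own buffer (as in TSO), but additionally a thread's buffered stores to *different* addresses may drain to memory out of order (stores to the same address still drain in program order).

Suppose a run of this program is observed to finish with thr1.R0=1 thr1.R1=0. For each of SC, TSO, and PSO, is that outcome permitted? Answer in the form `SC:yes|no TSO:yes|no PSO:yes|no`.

outcome vector order: (thr1.R0,thr1.R1)
SC (3): (0,0) (0,2) (1,2)
TSO (3): (0,0) (0,2) (1,2)
PSO (4): (0,0) (0,2) (1,0) (1,2)
target (1,0) ∈ {PSO}

SC:no TSO:no PSO:yes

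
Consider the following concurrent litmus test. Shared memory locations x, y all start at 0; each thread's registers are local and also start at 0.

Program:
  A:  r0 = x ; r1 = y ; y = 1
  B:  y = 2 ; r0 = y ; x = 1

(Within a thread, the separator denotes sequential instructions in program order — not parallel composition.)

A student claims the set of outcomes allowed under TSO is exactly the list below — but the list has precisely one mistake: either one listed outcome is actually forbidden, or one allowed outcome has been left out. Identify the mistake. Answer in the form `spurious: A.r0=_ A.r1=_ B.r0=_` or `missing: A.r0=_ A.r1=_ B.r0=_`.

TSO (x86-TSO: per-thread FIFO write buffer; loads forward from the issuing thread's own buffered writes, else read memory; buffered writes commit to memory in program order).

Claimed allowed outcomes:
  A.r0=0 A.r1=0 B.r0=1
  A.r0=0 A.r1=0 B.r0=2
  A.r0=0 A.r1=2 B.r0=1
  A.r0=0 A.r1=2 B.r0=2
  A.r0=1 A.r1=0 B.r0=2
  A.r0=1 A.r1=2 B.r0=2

outcome vector order: (A.r0,A.r1,B.r0)
TSO (5): 001, 002, 021, 022, 122
claimed∖TSO = {102}

spurious: A.r0=1 A.r1=0 B.r0=2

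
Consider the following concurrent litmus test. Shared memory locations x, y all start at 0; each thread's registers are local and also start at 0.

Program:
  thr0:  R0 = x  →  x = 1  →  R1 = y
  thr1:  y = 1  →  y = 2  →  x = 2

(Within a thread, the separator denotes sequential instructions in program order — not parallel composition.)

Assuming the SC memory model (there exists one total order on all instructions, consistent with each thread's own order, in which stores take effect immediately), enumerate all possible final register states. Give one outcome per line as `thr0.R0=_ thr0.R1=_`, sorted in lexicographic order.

thr0.R0=0 thr0.R1=0
thr0.R0=0 thr0.R1=1
thr0.R0=0 thr0.R1=2
thr0.R0=2 thr0.R1=2

outcome vector order: (thr0.R0,thr0.R1)
|SC outcomes| = 4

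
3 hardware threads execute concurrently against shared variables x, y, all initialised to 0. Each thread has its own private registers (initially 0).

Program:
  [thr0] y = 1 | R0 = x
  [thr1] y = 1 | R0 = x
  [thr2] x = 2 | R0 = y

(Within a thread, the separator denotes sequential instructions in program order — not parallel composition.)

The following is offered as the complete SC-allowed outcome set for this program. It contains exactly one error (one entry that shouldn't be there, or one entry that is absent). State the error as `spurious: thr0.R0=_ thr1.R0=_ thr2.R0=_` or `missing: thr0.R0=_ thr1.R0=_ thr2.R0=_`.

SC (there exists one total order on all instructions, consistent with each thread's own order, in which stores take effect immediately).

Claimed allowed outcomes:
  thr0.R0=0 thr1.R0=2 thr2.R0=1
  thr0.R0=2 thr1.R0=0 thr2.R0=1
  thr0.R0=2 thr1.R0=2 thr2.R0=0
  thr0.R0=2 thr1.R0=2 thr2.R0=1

outcome vector order: (thr0.R0,thr1.R0,thr2.R0)
SC: 5 outcomes — {0/0/1 0/2/1 2/0/1 2/2/0 2/2/1}
SC∖claimed = {0/0/1}

missing: thr0.R0=0 thr1.R0=0 thr2.R0=1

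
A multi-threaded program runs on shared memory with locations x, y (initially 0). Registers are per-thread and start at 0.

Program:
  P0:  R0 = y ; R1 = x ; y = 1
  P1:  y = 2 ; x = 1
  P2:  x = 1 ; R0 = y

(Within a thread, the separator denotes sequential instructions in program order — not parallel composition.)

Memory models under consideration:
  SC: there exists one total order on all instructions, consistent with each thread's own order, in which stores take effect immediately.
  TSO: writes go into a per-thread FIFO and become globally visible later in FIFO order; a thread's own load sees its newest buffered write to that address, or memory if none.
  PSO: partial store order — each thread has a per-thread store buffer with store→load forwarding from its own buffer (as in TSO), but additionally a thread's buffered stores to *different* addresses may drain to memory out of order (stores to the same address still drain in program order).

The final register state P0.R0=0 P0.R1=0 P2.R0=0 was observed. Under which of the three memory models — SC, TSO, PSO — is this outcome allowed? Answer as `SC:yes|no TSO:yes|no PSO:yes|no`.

outcome vector order: (P0.R0,P0.R1,P2.R0)
under SC → (0,0,0) (0,0,1) (0,0,2) (0,1,0) (0,1,1) (0,1,2) (2,0,1) (2,0,2) (2,1,0) (2,1,1) (2,1,2)
under TSO → (0,0,0) (0,0,1) (0,0,2) (0,1,0) (0,1,1) (0,1,2) (2,0,0) (2,0,1) (2,0,2) (2,1,0) (2,1,1) (2,1,2)
under PSO → (0,0,0) (0,0,1) (0,0,2) (0,1,0) (0,1,1) (0,1,2) (2,0,0) (2,0,1) (2,0,2) (2,1,0) (2,1,1) (2,1,2)
target (0,0,0) ∈ {SC,TSO,PSO}

SC:yes TSO:yes PSO:yes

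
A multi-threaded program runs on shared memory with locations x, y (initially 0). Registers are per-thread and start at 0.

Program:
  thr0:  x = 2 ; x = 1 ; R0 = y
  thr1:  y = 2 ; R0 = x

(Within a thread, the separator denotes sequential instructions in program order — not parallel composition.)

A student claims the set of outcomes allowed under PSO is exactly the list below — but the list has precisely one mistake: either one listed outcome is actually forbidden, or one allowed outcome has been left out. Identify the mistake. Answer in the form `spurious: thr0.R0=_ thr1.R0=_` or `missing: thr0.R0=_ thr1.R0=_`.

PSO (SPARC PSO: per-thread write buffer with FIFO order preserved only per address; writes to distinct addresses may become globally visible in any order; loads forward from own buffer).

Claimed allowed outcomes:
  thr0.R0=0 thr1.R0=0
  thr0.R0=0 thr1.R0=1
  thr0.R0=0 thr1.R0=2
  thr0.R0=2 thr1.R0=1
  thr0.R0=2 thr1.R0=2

missing: thr0.R0=2 thr1.R0=0

outcome vector order: (thr0.R0,thr1.R0)
[PSO] allowed = {<0 0> <0 1> <0 2> <2 0> <2 1> <2 2>}
PSO∖claimed = {<2 0>}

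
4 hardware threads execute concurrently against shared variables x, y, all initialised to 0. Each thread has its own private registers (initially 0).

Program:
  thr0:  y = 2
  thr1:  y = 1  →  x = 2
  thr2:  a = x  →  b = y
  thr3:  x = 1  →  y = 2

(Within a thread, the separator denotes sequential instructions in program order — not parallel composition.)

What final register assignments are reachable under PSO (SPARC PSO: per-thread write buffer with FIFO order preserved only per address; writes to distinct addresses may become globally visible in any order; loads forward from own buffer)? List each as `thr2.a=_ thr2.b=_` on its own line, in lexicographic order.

outcome vector order: (thr2.a,thr2.b)
|PSO outcomes| = 9

thr2.a=0 thr2.b=0
thr2.a=0 thr2.b=1
thr2.a=0 thr2.b=2
thr2.a=1 thr2.b=0
thr2.a=1 thr2.b=1
thr2.a=1 thr2.b=2
thr2.a=2 thr2.b=0
thr2.a=2 thr2.b=1
thr2.a=2 thr2.b=2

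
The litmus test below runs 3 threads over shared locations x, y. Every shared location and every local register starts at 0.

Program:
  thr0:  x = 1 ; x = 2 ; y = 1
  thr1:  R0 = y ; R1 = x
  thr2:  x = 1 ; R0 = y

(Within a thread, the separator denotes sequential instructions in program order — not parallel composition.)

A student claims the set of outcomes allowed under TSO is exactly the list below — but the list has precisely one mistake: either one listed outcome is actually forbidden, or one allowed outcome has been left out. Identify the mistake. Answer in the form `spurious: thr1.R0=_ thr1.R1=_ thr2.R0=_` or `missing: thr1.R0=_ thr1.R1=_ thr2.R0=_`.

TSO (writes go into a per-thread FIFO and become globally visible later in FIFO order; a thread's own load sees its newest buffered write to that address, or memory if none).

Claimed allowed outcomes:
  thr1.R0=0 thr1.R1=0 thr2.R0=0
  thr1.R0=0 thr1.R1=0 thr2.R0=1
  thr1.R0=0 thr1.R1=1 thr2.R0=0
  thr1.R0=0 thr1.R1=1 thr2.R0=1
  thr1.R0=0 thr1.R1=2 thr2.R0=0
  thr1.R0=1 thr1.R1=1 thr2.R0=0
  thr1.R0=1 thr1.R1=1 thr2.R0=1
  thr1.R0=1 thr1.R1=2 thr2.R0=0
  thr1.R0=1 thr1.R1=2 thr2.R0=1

missing: thr1.R0=0 thr1.R1=2 thr2.R0=1

outcome vector order: (thr1.R0,thr1.R1,thr2.R0)
TSO: 10 outcomes — {0/0/0; 0/0/1; 0/1/0; 0/1/1; 0/2/0; 0/2/1; 1/1/0; 1/1/1; 1/2/0; 1/2/1}
TSO∖claimed = {0/2/1}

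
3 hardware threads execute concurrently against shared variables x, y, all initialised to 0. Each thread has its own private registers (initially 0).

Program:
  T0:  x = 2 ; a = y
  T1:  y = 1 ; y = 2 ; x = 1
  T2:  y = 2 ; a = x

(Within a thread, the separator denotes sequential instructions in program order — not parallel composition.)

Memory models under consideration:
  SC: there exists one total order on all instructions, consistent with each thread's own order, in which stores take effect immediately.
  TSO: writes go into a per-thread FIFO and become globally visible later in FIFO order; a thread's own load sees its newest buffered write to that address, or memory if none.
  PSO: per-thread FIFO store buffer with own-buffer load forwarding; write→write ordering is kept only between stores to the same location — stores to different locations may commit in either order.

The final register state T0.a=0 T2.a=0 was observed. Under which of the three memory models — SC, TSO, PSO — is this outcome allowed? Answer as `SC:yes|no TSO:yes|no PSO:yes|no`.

outcome vector order: (T0.a,T2.a)
SC: 8 outcomes — {<0 1> <0 2> <1 0> <1 1> <1 2> <2 0> <2 1> <2 2>}
TSO: 9 outcomes — {<0 0> <0 1> <0 2> <1 0> <1 1> <1 2> <2 0> <2 1> <2 2>}
PSO: 9 outcomes — {<0 0> <0 1> <0 2> <1 0> <1 1> <1 2> <2 0> <2 1> <2 2>}
target <0 0> ∈ {TSO,PSO}

SC:no TSO:yes PSO:yes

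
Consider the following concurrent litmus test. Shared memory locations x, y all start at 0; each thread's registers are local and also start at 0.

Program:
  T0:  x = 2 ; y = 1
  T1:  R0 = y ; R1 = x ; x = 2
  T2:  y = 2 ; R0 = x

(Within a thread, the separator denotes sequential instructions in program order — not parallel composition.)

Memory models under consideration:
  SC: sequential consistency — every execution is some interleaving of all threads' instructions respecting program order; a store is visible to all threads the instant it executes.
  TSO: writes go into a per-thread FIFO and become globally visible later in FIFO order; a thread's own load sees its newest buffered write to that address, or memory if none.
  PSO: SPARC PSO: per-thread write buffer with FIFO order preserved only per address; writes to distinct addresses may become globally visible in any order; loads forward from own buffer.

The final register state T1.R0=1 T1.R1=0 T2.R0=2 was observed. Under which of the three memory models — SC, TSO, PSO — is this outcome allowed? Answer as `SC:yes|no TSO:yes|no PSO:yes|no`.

SC:no TSO:no PSO:yes

outcome vector order: (T1.R0,T1.R1,T2.R0)
under SC → 000 002 020 022 120 122 200 202 220 222
under TSO → 000 002 020 022 120 122 200 202 220 222
under PSO → 000 002 020 022 100 102 120 122 200 202 220 222
target 102 ∈ {PSO}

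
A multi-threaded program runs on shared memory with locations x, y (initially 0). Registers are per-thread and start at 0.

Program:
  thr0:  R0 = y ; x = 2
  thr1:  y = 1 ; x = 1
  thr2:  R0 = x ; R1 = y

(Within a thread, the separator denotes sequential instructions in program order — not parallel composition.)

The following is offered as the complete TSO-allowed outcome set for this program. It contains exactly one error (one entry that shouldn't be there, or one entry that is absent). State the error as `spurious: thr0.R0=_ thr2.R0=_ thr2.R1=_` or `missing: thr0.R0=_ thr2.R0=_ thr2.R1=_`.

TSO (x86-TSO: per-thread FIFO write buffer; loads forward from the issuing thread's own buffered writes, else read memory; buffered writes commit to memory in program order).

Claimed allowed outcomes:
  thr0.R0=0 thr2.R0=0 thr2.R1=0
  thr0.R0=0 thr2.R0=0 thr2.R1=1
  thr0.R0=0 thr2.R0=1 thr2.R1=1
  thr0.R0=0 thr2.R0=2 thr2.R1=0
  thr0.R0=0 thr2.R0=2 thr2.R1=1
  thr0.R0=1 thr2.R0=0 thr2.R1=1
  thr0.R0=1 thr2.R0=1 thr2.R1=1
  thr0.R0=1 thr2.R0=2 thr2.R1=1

outcome vector order: (thr0.R0,thr2.R0,thr2.R1)
[TSO] allowed = {(0,0,0), (0,0,1), (0,1,1), (0,2,0), (0,2,1), (1,0,0), (1,0,1), (1,1,1), (1,2,1)}
TSO∖claimed = {(1,0,0)}

missing: thr0.R0=1 thr2.R0=0 thr2.R1=0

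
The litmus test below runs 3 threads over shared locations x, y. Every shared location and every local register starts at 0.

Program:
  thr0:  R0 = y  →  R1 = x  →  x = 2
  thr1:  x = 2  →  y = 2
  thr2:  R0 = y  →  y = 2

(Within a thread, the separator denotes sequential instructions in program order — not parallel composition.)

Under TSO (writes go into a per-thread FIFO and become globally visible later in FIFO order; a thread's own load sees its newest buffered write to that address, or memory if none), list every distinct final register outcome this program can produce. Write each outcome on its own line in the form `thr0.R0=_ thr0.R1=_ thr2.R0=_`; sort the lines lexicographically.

thr0.R0=0 thr0.R1=0 thr2.R0=0
thr0.R0=0 thr0.R1=0 thr2.R0=2
thr0.R0=0 thr0.R1=2 thr2.R0=0
thr0.R0=0 thr0.R1=2 thr2.R0=2
thr0.R0=2 thr0.R1=0 thr2.R0=0
thr0.R0=2 thr0.R1=2 thr2.R0=0
thr0.R0=2 thr0.R1=2 thr2.R0=2

outcome vector order: (thr0.R0,thr0.R1,thr2.R0)
|TSO outcomes| = 7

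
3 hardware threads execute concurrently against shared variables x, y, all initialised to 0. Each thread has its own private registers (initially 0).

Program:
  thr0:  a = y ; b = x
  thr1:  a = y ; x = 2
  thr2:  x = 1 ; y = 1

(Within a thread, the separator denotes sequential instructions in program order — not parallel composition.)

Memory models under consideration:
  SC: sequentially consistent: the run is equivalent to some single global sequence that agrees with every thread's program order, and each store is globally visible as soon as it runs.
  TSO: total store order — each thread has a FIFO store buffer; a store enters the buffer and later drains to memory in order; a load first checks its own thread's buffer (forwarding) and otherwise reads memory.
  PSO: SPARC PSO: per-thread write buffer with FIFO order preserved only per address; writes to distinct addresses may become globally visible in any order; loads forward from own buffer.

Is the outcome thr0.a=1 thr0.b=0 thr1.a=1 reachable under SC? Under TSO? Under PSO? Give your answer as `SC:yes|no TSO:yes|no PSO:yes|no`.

outcome vector order: (thr0.a,thr0.b,thr1.a)
[SC] allowed = {000; 001; 010; 011; 020; 021; 110; 111; 120; 121}
[TSO] allowed = {000; 001; 010; 011; 020; 021; 110; 111; 120; 121}
[PSO] allowed = {000; 001; 010; 011; 020; 021; 100; 101; 110; 111; 120; 121}
target 101 ∈ {PSO}

SC:no TSO:no PSO:yes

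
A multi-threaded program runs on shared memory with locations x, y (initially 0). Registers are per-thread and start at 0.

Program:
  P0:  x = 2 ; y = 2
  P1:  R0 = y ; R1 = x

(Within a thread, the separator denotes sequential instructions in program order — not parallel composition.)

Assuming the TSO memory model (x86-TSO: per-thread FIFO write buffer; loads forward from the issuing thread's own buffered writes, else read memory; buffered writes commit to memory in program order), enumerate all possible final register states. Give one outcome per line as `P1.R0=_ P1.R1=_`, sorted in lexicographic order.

P1.R0=0 P1.R1=0
P1.R0=0 P1.R1=2
P1.R0=2 P1.R1=2

outcome vector order: (P1.R0,P1.R1)
|TSO outcomes| = 3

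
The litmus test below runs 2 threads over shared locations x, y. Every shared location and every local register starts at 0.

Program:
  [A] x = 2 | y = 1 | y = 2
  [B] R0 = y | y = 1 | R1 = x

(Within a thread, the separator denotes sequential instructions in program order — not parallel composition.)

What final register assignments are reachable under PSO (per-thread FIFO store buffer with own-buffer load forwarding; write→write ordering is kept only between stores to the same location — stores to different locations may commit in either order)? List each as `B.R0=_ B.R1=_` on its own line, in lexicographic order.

B.R0=0 B.R1=0
B.R0=0 B.R1=2
B.R0=1 B.R1=0
B.R0=1 B.R1=2
B.R0=2 B.R1=0
B.R0=2 B.R1=2

outcome vector order: (B.R0,B.R1)
|PSO outcomes| = 6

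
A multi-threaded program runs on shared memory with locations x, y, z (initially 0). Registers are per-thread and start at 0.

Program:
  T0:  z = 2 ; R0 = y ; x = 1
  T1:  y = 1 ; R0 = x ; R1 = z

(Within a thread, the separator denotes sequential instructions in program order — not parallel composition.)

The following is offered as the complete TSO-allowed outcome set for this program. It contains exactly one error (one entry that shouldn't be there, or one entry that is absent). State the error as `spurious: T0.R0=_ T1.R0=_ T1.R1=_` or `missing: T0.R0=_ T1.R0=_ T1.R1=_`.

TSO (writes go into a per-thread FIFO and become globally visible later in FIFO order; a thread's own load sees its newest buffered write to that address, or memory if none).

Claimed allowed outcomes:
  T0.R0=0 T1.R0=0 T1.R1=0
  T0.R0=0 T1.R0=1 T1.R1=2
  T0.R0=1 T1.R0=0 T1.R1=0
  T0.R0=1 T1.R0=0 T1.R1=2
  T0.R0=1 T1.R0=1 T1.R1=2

outcome vector order: (T0.R0,T1.R0,T1.R1)
[TSO] allowed = {(0,0,0); (0,0,2); (0,1,2); (1,0,0); (1,0,2); (1,1,2)}
TSO∖claimed = {(0,0,2)}

missing: T0.R0=0 T1.R0=0 T1.R1=2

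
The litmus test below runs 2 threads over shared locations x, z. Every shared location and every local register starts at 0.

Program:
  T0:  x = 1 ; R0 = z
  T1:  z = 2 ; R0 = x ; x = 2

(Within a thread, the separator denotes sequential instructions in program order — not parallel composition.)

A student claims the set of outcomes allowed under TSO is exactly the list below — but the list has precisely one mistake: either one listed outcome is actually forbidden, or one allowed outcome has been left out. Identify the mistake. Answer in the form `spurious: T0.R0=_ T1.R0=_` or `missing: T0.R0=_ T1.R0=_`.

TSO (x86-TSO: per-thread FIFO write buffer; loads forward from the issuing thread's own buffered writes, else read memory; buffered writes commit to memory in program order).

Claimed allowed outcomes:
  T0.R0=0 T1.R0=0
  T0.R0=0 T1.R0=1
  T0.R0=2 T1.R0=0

outcome vector order: (T0.R0,T1.R0)
TSO: 4 outcomes — {(0,0); (0,1); (2,0); (2,1)}
TSO∖claimed = {(2,1)}

missing: T0.R0=2 T1.R0=1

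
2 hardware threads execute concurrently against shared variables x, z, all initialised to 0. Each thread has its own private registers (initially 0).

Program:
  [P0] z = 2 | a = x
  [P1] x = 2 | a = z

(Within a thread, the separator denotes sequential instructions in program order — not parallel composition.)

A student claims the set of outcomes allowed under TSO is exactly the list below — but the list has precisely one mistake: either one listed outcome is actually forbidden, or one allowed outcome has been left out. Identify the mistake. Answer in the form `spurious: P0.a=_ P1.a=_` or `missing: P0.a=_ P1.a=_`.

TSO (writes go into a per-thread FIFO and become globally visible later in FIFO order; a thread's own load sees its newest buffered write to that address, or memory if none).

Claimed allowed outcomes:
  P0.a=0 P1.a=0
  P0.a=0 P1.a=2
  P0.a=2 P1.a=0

outcome vector order: (P0.a,P1.a)
TSO (4): 0/0, 0/2, 2/0, 2/2
TSO∖claimed = {2/2}

missing: P0.a=2 P1.a=2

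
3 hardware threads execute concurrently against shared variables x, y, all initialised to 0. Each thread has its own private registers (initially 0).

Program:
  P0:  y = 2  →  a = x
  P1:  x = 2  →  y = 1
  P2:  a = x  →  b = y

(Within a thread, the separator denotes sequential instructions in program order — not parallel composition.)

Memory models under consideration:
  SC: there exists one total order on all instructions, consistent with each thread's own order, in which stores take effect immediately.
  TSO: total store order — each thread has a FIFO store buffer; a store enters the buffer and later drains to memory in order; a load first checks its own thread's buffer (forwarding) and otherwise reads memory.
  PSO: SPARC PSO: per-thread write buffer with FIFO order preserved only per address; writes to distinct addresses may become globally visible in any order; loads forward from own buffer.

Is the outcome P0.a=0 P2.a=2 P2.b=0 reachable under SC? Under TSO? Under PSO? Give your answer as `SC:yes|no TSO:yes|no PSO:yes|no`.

outcome vector order: (P0.a,P2.a,P2.b)
under SC → (0,0,0) (0,0,1) (0,0,2) (0,2,1) (0,2,2) (2,0,0) (2,0,1) (2,0,2) (2,2,0) (2,2,1) (2,2,2)
under TSO → (0,0,0) (0,0,1) (0,0,2) (0,2,0) (0,2,1) (0,2,2) (2,0,0) (2,0,1) (2,0,2) (2,2,0) (2,2,1) (2,2,2)
under PSO → (0,0,0) (0,0,1) (0,0,2) (0,2,0) (0,2,1) (0,2,2) (2,0,0) (2,0,1) (2,0,2) (2,2,0) (2,2,1) (2,2,2)
target (0,2,0) ∈ {TSO,PSO}

SC:no TSO:yes PSO:yes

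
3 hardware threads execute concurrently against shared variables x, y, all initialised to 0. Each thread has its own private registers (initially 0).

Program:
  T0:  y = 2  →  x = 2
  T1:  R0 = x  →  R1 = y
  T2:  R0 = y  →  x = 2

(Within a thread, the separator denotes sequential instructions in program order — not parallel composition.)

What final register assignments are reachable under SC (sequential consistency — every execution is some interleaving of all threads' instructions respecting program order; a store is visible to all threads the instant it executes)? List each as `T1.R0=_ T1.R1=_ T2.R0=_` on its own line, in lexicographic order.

outcome vector order: (T1.R0,T1.R1,T2.R0)
|SC outcomes| = 7

T1.R0=0 T1.R1=0 T2.R0=0
T1.R0=0 T1.R1=0 T2.R0=2
T1.R0=0 T1.R1=2 T2.R0=0
T1.R0=0 T1.R1=2 T2.R0=2
T1.R0=2 T1.R1=0 T2.R0=0
T1.R0=2 T1.R1=2 T2.R0=0
T1.R0=2 T1.R1=2 T2.R0=2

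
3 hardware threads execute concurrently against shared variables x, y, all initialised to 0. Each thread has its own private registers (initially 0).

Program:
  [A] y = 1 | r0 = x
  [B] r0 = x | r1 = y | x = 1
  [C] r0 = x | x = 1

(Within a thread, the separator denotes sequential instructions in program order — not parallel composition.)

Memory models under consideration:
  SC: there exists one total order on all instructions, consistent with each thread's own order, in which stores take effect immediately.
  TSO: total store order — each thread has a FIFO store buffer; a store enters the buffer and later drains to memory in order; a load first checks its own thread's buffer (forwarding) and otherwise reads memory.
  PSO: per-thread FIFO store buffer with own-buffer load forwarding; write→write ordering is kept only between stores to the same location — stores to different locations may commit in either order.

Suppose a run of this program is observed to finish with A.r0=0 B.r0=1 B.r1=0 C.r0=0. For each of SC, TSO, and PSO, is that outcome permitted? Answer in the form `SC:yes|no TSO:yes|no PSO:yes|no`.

outcome vector order: (A.r0,B.r0,B.r1,C.r0)
SC (11): <0 0 0 0> <0 0 0 1> <0 0 1 0> <0 0 1 1> <0 1 1 0> <1 0 0 0> <1 0 0 1> <1 0 1 0> <1 0 1 1> <1 1 0 0> <1 1 1 0>
TSO (12): <0 0 0 0> <0 0 0 1> <0 0 1 0> <0 0 1 1> <0 1 0 0> <0 1 1 0> <1 0 0 0> <1 0 0 1> <1 0 1 0> <1 0 1 1> <1 1 0 0> <1 1 1 0>
PSO (12): <0 0 0 0> <0 0 0 1> <0 0 1 0> <0 0 1 1> <0 1 0 0> <0 1 1 0> <1 0 0 0> <1 0 0 1> <1 0 1 0> <1 0 1 1> <1 1 0 0> <1 1 1 0>
target <0 1 0 0> ∈ {TSO,PSO}

SC:no TSO:yes PSO:yes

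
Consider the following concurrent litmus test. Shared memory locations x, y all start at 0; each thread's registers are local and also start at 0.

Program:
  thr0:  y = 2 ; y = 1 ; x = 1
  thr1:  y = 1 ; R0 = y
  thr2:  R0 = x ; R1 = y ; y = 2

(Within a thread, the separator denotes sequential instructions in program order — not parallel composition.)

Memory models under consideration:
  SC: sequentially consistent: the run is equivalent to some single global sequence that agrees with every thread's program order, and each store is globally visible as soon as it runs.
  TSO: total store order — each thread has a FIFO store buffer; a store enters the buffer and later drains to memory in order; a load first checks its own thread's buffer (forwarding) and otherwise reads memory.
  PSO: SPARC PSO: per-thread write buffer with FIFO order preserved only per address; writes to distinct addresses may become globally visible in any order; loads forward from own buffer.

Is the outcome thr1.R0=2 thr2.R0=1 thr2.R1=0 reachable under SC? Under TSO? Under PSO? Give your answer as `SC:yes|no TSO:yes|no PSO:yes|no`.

outcome vector order: (thr1.R0,thr2.R0,thr2.R1)
[SC] allowed = {100 101 102 111 200 201 202 211}
[TSO] allowed = {100 101 102 111 200 201 202 211}
[PSO] allowed = {100 101 102 110 111 112 200 201 202 210 211 212}
target 210 ∈ {PSO}

SC:no TSO:no PSO:yes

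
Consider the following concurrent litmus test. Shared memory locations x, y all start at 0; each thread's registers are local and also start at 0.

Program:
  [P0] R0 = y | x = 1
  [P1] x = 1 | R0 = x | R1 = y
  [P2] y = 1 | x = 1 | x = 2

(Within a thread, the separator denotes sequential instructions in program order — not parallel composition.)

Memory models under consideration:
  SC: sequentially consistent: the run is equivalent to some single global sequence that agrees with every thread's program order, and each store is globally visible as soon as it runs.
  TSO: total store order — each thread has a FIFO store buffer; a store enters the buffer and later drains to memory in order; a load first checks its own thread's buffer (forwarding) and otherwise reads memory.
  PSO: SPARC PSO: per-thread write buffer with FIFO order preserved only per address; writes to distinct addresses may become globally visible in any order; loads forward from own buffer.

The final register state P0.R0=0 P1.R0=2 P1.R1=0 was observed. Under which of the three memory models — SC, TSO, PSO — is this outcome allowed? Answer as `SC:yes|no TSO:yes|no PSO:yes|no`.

outcome vector order: (P0.R0,P1.R0,P1.R1)
[SC] allowed = {(0,1,0), (0,1,1), (0,2,1), (1,1,0), (1,1,1), (1,2,1)}
[TSO] allowed = {(0,1,0), (0,1,1), (0,2,1), (1,1,0), (1,1,1), (1,2,1)}
[PSO] allowed = {(0,1,0), (0,1,1), (0,2,0), (0,2,1), (1,1,0), (1,1,1), (1,2,0), (1,2,1)}
target (0,2,0) ∈ {PSO}

SC:no TSO:no PSO:yes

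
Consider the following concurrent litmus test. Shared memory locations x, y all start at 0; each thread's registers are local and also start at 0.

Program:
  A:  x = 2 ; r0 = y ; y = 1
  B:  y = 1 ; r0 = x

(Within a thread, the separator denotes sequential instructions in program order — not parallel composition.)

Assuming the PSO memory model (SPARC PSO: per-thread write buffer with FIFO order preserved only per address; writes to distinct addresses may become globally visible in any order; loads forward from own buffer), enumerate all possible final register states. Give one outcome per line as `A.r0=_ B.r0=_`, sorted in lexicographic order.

A.r0=0 B.r0=0
A.r0=0 B.r0=2
A.r0=1 B.r0=0
A.r0=1 B.r0=2

outcome vector order: (A.r0,B.r0)
|PSO outcomes| = 4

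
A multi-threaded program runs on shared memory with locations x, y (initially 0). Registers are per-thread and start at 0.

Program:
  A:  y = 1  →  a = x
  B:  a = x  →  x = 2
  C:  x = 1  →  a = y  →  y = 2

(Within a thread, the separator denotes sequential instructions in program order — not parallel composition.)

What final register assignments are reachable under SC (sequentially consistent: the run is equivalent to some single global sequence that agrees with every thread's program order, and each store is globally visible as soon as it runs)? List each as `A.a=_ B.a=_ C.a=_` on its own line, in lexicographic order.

A.a=0 B.a=0 C.a=1
A.a=0 B.a=1 C.a=1
A.a=1 B.a=0 C.a=0
A.a=1 B.a=0 C.a=1
A.a=1 B.a=1 C.a=0
A.a=1 B.a=1 C.a=1
A.a=2 B.a=0 C.a=0
A.a=2 B.a=0 C.a=1
A.a=2 B.a=1 C.a=0
A.a=2 B.a=1 C.a=1

outcome vector order: (A.a,B.a,C.a)
|SC outcomes| = 10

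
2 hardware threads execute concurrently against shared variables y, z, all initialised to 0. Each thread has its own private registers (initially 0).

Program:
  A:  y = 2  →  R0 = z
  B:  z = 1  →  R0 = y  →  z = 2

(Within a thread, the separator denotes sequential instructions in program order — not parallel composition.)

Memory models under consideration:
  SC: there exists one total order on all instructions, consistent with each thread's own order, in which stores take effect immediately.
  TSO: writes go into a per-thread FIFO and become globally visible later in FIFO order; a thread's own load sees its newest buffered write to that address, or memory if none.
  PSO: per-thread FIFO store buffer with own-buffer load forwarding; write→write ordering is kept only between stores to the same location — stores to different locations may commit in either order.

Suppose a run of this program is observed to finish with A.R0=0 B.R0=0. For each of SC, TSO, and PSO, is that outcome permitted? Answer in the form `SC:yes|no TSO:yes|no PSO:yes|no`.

SC:no TSO:yes PSO:yes

outcome vector order: (A.R0,B.R0)
SC: 5 outcomes — {0/2, 1/0, 1/2, 2/0, 2/2}
TSO: 6 outcomes — {0/0, 0/2, 1/0, 1/2, 2/0, 2/2}
PSO: 6 outcomes — {0/0, 0/2, 1/0, 1/2, 2/0, 2/2}
target 0/0 ∈ {TSO,PSO}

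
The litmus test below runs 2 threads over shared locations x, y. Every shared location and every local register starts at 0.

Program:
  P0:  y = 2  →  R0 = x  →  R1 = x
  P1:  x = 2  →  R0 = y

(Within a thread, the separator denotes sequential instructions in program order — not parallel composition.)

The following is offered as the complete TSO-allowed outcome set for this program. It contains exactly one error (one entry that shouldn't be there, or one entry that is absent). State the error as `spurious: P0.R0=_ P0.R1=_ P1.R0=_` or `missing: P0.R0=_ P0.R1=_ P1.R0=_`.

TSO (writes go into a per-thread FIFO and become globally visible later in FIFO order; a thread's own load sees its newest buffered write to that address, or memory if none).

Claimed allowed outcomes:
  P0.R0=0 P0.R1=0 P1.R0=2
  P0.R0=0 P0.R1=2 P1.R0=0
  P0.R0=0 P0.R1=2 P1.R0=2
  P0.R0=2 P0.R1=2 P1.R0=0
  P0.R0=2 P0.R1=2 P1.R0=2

outcome vector order: (P0.R0,P0.R1,P1.R0)
TSO: 6 outcomes — {(0,0,0), (0,0,2), (0,2,0), (0,2,2), (2,2,0), (2,2,2)}
TSO∖claimed = {(0,0,0)}

missing: P0.R0=0 P0.R1=0 P1.R0=0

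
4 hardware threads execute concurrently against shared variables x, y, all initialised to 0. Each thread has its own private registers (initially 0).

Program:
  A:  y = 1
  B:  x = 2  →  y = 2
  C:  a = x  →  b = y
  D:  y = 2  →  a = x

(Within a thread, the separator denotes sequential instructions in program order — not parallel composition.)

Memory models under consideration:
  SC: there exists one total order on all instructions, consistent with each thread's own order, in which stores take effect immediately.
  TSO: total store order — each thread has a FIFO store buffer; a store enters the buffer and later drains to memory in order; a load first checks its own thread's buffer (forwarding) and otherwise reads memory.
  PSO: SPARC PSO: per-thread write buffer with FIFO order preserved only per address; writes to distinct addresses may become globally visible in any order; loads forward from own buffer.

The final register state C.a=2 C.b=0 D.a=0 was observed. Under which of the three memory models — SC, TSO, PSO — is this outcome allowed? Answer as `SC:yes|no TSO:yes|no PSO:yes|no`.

outcome vector order: (C.a,C.b,D.a)
under SC → (0,0,0); (0,0,2); (0,1,0); (0,1,2); (0,2,0); (0,2,2); (2,0,2); (2,1,0); (2,1,2); (2,2,0); (2,2,2)
under TSO → (0,0,0); (0,0,2); (0,1,0); (0,1,2); (0,2,0); (0,2,2); (2,0,0); (2,0,2); (2,1,0); (2,1,2); (2,2,0); (2,2,2)
under PSO → (0,0,0); (0,0,2); (0,1,0); (0,1,2); (0,2,0); (0,2,2); (2,0,0); (2,0,2); (2,1,0); (2,1,2); (2,2,0); (2,2,2)
target (2,0,0) ∈ {TSO,PSO}

SC:no TSO:yes PSO:yes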